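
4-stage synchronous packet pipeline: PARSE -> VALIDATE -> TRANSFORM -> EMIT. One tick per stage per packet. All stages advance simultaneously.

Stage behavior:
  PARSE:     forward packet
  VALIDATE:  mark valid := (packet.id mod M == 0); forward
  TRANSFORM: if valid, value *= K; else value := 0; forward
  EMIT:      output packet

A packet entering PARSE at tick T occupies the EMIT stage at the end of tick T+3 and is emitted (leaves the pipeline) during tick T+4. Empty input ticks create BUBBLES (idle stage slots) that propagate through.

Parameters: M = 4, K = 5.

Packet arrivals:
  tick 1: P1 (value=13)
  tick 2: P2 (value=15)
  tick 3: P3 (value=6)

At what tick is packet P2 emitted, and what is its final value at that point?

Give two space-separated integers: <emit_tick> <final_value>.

Tick 1: [PARSE:P1(v=13,ok=F), VALIDATE:-, TRANSFORM:-, EMIT:-] out:-; in:P1
Tick 2: [PARSE:P2(v=15,ok=F), VALIDATE:P1(v=13,ok=F), TRANSFORM:-, EMIT:-] out:-; in:P2
Tick 3: [PARSE:P3(v=6,ok=F), VALIDATE:P2(v=15,ok=F), TRANSFORM:P1(v=0,ok=F), EMIT:-] out:-; in:P3
Tick 4: [PARSE:-, VALIDATE:P3(v=6,ok=F), TRANSFORM:P2(v=0,ok=F), EMIT:P1(v=0,ok=F)] out:-; in:-
Tick 5: [PARSE:-, VALIDATE:-, TRANSFORM:P3(v=0,ok=F), EMIT:P2(v=0,ok=F)] out:P1(v=0); in:-
Tick 6: [PARSE:-, VALIDATE:-, TRANSFORM:-, EMIT:P3(v=0,ok=F)] out:P2(v=0); in:-
Tick 7: [PARSE:-, VALIDATE:-, TRANSFORM:-, EMIT:-] out:P3(v=0); in:-
P2: arrives tick 2, valid=False (id=2, id%4=2), emit tick 6, final value 0

Answer: 6 0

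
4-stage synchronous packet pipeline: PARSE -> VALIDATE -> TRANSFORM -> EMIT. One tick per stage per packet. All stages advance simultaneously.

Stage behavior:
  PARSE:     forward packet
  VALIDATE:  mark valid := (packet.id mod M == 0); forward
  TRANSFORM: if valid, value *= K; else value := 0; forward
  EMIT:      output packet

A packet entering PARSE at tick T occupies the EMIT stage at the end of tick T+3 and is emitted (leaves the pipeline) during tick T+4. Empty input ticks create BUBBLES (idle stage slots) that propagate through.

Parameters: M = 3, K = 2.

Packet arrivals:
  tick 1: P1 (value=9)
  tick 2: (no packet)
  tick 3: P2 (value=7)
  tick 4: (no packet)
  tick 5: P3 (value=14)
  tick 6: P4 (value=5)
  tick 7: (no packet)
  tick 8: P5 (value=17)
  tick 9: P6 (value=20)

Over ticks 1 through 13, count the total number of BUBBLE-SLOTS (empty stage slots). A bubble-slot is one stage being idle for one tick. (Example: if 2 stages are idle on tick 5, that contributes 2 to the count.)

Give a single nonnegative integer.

Answer: 28

Derivation:
Tick 1: [PARSE:P1(v=9,ok=F), VALIDATE:-, TRANSFORM:-, EMIT:-] out:-; bubbles=3
Tick 2: [PARSE:-, VALIDATE:P1(v=9,ok=F), TRANSFORM:-, EMIT:-] out:-; bubbles=3
Tick 3: [PARSE:P2(v=7,ok=F), VALIDATE:-, TRANSFORM:P1(v=0,ok=F), EMIT:-] out:-; bubbles=2
Tick 4: [PARSE:-, VALIDATE:P2(v=7,ok=F), TRANSFORM:-, EMIT:P1(v=0,ok=F)] out:-; bubbles=2
Tick 5: [PARSE:P3(v=14,ok=F), VALIDATE:-, TRANSFORM:P2(v=0,ok=F), EMIT:-] out:P1(v=0); bubbles=2
Tick 6: [PARSE:P4(v=5,ok=F), VALIDATE:P3(v=14,ok=T), TRANSFORM:-, EMIT:P2(v=0,ok=F)] out:-; bubbles=1
Tick 7: [PARSE:-, VALIDATE:P4(v=5,ok=F), TRANSFORM:P3(v=28,ok=T), EMIT:-] out:P2(v=0); bubbles=2
Tick 8: [PARSE:P5(v=17,ok=F), VALIDATE:-, TRANSFORM:P4(v=0,ok=F), EMIT:P3(v=28,ok=T)] out:-; bubbles=1
Tick 9: [PARSE:P6(v=20,ok=F), VALIDATE:P5(v=17,ok=F), TRANSFORM:-, EMIT:P4(v=0,ok=F)] out:P3(v=28); bubbles=1
Tick 10: [PARSE:-, VALIDATE:P6(v=20,ok=T), TRANSFORM:P5(v=0,ok=F), EMIT:-] out:P4(v=0); bubbles=2
Tick 11: [PARSE:-, VALIDATE:-, TRANSFORM:P6(v=40,ok=T), EMIT:P5(v=0,ok=F)] out:-; bubbles=2
Tick 12: [PARSE:-, VALIDATE:-, TRANSFORM:-, EMIT:P6(v=40,ok=T)] out:P5(v=0); bubbles=3
Tick 13: [PARSE:-, VALIDATE:-, TRANSFORM:-, EMIT:-] out:P6(v=40); bubbles=4
Total bubble-slots: 28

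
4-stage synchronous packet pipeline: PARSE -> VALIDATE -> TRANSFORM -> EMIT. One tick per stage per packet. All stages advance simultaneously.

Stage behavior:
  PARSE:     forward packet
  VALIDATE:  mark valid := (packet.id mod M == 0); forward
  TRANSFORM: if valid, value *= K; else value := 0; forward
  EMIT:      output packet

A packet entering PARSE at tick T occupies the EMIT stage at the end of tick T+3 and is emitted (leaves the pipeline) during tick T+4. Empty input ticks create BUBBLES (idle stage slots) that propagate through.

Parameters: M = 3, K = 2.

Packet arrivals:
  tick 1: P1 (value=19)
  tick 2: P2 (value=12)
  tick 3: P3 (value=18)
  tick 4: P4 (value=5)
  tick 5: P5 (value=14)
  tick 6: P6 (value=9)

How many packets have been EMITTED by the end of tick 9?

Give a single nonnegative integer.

Tick 1: [PARSE:P1(v=19,ok=F), VALIDATE:-, TRANSFORM:-, EMIT:-] out:-; in:P1
Tick 2: [PARSE:P2(v=12,ok=F), VALIDATE:P1(v=19,ok=F), TRANSFORM:-, EMIT:-] out:-; in:P2
Tick 3: [PARSE:P3(v=18,ok=F), VALIDATE:P2(v=12,ok=F), TRANSFORM:P1(v=0,ok=F), EMIT:-] out:-; in:P3
Tick 4: [PARSE:P4(v=5,ok=F), VALIDATE:P3(v=18,ok=T), TRANSFORM:P2(v=0,ok=F), EMIT:P1(v=0,ok=F)] out:-; in:P4
Tick 5: [PARSE:P5(v=14,ok=F), VALIDATE:P4(v=5,ok=F), TRANSFORM:P3(v=36,ok=T), EMIT:P2(v=0,ok=F)] out:P1(v=0); in:P5
Tick 6: [PARSE:P6(v=9,ok=F), VALIDATE:P5(v=14,ok=F), TRANSFORM:P4(v=0,ok=F), EMIT:P3(v=36,ok=T)] out:P2(v=0); in:P6
Tick 7: [PARSE:-, VALIDATE:P6(v=9,ok=T), TRANSFORM:P5(v=0,ok=F), EMIT:P4(v=0,ok=F)] out:P3(v=36); in:-
Tick 8: [PARSE:-, VALIDATE:-, TRANSFORM:P6(v=18,ok=T), EMIT:P5(v=0,ok=F)] out:P4(v=0); in:-
Tick 9: [PARSE:-, VALIDATE:-, TRANSFORM:-, EMIT:P6(v=18,ok=T)] out:P5(v=0); in:-
Emitted by tick 9: ['P1', 'P2', 'P3', 'P4', 'P5']

Answer: 5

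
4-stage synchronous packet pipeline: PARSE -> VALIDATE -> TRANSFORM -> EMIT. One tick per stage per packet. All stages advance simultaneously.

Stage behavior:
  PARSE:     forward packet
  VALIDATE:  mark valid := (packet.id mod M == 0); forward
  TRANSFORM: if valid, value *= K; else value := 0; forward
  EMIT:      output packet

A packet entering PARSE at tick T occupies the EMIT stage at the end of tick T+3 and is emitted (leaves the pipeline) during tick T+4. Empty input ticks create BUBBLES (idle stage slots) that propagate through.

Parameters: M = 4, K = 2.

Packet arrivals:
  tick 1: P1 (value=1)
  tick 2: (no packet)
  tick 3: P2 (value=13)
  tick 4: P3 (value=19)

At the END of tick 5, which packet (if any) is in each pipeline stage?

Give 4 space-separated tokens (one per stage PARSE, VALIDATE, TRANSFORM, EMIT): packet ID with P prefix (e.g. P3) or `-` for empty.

Answer: - P3 P2 -

Derivation:
Tick 1: [PARSE:P1(v=1,ok=F), VALIDATE:-, TRANSFORM:-, EMIT:-] out:-; in:P1
Tick 2: [PARSE:-, VALIDATE:P1(v=1,ok=F), TRANSFORM:-, EMIT:-] out:-; in:-
Tick 3: [PARSE:P2(v=13,ok=F), VALIDATE:-, TRANSFORM:P1(v=0,ok=F), EMIT:-] out:-; in:P2
Tick 4: [PARSE:P3(v=19,ok=F), VALIDATE:P2(v=13,ok=F), TRANSFORM:-, EMIT:P1(v=0,ok=F)] out:-; in:P3
Tick 5: [PARSE:-, VALIDATE:P3(v=19,ok=F), TRANSFORM:P2(v=0,ok=F), EMIT:-] out:P1(v=0); in:-
At end of tick 5: ['-', 'P3', 'P2', '-']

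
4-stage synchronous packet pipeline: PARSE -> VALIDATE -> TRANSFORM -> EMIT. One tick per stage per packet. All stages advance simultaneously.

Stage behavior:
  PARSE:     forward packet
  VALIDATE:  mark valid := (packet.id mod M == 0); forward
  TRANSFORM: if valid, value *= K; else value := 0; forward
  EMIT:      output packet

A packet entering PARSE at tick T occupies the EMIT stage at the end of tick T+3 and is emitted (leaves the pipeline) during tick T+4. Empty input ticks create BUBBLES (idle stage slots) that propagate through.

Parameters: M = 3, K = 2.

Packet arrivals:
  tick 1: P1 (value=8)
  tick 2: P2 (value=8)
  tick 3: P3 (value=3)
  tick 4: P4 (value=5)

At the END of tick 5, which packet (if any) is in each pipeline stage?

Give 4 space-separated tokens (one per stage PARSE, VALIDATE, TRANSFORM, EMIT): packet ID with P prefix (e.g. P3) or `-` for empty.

Answer: - P4 P3 P2

Derivation:
Tick 1: [PARSE:P1(v=8,ok=F), VALIDATE:-, TRANSFORM:-, EMIT:-] out:-; in:P1
Tick 2: [PARSE:P2(v=8,ok=F), VALIDATE:P1(v=8,ok=F), TRANSFORM:-, EMIT:-] out:-; in:P2
Tick 3: [PARSE:P3(v=3,ok=F), VALIDATE:P2(v=8,ok=F), TRANSFORM:P1(v=0,ok=F), EMIT:-] out:-; in:P3
Tick 4: [PARSE:P4(v=5,ok=F), VALIDATE:P3(v=3,ok=T), TRANSFORM:P2(v=0,ok=F), EMIT:P1(v=0,ok=F)] out:-; in:P4
Tick 5: [PARSE:-, VALIDATE:P4(v=5,ok=F), TRANSFORM:P3(v=6,ok=T), EMIT:P2(v=0,ok=F)] out:P1(v=0); in:-
At end of tick 5: ['-', 'P4', 'P3', 'P2']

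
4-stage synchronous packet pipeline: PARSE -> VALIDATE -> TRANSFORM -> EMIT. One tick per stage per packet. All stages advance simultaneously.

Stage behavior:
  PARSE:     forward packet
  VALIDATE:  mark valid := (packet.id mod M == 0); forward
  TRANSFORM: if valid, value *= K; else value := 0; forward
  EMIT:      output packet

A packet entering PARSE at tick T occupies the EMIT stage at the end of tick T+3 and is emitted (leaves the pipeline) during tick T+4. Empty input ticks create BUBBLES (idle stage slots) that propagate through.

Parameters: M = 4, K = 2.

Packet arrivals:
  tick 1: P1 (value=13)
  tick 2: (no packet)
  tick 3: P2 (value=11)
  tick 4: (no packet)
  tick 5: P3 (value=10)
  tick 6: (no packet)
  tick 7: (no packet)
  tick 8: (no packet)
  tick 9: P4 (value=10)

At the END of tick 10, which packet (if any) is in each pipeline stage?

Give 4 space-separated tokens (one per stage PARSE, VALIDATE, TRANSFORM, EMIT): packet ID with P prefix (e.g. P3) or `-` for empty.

Tick 1: [PARSE:P1(v=13,ok=F), VALIDATE:-, TRANSFORM:-, EMIT:-] out:-; in:P1
Tick 2: [PARSE:-, VALIDATE:P1(v=13,ok=F), TRANSFORM:-, EMIT:-] out:-; in:-
Tick 3: [PARSE:P2(v=11,ok=F), VALIDATE:-, TRANSFORM:P1(v=0,ok=F), EMIT:-] out:-; in:P2
Tick 4: [PARSE:-, VALIDATE:P2(v=11,ok=F), TRANSFORM:-, EMIT:P1(v=0,ok=F)] out:-; in:-
Tick 5: [PARSE:P3(v=10,ok=F), VALIDATE:-, TRANSFORM:P2(v=0,ok=F), EMIT:-] out:P1(v=0); in:P3
Tick 6: [PARSE:-, VALIDATE:P3(v=10,ok=F), TRANSFORM:-, EMIT:P2(v=0,ok=F)] out:-; in:-
Tick 7: [PARSE:-, VALIDATE:-, TRANSFORM:P3(v=0,ok=F), EMIT:-] out:P2(v=0); in:-
Tick 8: [PARSE:-, VALIDATE:-, TRANSFORM:-, EMIT:P3(v=0,ok=F)] out:-; in:-
Tick 9: [PARSE:P4(v=10,ok=F), VALIDATE:-, TRANSFORM:-, EMIT:-] out:P3(v=0); in:P4
Tick 10: [PARSE:-, VALIDATE:P4(v=10,ok=T), TRANSFORM:-, EMIT:-] out:-; in:-
At end of tick 10: ['-', 'P4', '-', '-']

Answer: - P4 - -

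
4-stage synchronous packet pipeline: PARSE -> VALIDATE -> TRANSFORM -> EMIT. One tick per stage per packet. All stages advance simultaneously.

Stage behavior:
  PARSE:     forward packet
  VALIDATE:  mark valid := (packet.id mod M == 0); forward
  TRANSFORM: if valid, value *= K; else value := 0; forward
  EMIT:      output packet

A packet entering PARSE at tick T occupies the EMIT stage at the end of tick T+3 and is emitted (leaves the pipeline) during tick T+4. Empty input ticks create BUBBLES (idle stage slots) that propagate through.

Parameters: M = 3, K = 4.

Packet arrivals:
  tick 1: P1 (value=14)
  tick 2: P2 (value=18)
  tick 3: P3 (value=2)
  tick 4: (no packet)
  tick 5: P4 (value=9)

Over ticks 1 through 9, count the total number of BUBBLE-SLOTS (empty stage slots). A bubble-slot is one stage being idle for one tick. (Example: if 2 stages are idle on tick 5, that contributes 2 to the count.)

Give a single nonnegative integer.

Tick 1: [PARSE:P1(v=14,ok=F), VALIDATE:-, TRANSFORM:-, EMIT:-] out:-; bubbles=3
Tick 2: [PARSE:P2(v=18,ok=F), VALIDATE:P1(v=14,ok=F), TRANSFORM:-, EMIT:-] out:-; bubbles=2
Tick 3: [PARSE:P3(v=2,ok=F), VALIDATE:P2(v=18,ok=F), TRANSFORM:P1(v=0,ok=F), EMIT:-] out:-; bubbles=1
Tick 4: [PARSE:-, VALIDATE:P3(v=2,ok=T), TRANSFORM:P2(v=0,ok=F), EMIT:P1(v=0,ok=F)] out:-; bubbles=1
Tick 5: [PARSE:P4(v=9,ok=F), VALIDATE:-, TRANSFORM:P3(v=8,ok=T), EMIT:P2(v=0,ok=F)] out:P1(v=0); bubbles=1
Tick 6: [PARSE:-, VALIDATE:P4(v=9,ok=F), TRANSFORM:-, EMIT:P3(v=8,ok=T)] out:P2(v=0); bubbles=2
Tick 7: [PARSE:-, VALIDATE:-, TRANSFORM:P4(v=0,ok=F), EMIT:-] out:P3(v=8); bubbles=3
Tick 8: [PARSE:-, VALIDATE:-, TRANSFORM:-, EMIT:P4(v=0,ok=F)] out:-; bubbles=3
Tick 9: [PARSE:-, VALIDATE:-, TRANSFORM:-, EMIT:-] out:P4(v=0); bubbles=4
Total bubble-slots: 20

Answer: 20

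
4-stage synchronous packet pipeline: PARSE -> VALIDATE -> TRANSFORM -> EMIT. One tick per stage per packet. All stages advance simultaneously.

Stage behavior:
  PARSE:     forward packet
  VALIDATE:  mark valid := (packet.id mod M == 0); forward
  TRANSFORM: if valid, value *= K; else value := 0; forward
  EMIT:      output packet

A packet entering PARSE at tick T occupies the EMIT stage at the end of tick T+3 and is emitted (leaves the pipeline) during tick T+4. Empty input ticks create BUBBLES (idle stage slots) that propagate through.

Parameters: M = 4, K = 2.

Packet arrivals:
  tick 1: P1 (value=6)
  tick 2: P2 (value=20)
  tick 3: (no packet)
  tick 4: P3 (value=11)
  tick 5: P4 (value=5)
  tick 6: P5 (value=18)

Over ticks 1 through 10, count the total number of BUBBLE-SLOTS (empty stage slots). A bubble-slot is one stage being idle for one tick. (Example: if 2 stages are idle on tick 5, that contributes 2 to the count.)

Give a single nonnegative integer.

Answer: 20

Derivation:
Tick 1: [PARSE:P1(v=6,ok=F), VALIDATE:-, TRANSFORM:-, EMIT:-] out:-; bubbles=3
Tick 2: [PARSE:P2(v=20,ok=F), VALIDATE:P1(v=6,ok=F), TRANSFORM:-, EMIT:-] out:-; bubbles=2
Tick 3: [PARSE:-, VALIDATE:P2(v=20,ok=F), TRANSFORM:P1(v=0,ok=F), EMIT:-] out:-; bubbles=2
Tick 4: [PARSE:P3(v=11,ok=F), VALIDATE:-, TRANSFORM:P2(v=0,ok=F), EMIT:P1(v=0,ok=F)] out:-; bubbles=1
Tick 5: [PARSE:P4(v=5,ok=F), VALIDATE:P3(v=11,ok=F), TRANSFORM:-, EMIT:P2(v=0,ok=F)] out:P1(v=0); bubbles=1
Tick 6: [PARSE:P5(v=18,ok=F), VALIDATE:P4(v=5,ok=T), TRANSFORM:P3(v=0,ok=F), EMIT:-] out:P2(v=0); bubbles=1
Tick 7: [PARSE:-, VALIDATE:P5(v=18,ok=F), TRANSFORM:P4(v=10,ok=T), EMIT:P3(v=0,ok=F)] out:-; bubbles=1
Tick 8: [PARSE:-, VALIDATE:-, TRANSFORM:P5(v=0,ok=F), EMIT:P4(v=10,ok=T)] out:P3(v=0); bubbles=2
Tick 9: [PARSE:-, VALIDATE:-, TRANSFORM:-, EMIT:P5(v=0,ok=F)] out:P4(v=10); bubbles=3
Tick 10: [PARSE:-, VALIDATE:-, TRANSFORM:-, EMIT:-] out:P5(v=0); bubbles=4
Total bubble-slots: 20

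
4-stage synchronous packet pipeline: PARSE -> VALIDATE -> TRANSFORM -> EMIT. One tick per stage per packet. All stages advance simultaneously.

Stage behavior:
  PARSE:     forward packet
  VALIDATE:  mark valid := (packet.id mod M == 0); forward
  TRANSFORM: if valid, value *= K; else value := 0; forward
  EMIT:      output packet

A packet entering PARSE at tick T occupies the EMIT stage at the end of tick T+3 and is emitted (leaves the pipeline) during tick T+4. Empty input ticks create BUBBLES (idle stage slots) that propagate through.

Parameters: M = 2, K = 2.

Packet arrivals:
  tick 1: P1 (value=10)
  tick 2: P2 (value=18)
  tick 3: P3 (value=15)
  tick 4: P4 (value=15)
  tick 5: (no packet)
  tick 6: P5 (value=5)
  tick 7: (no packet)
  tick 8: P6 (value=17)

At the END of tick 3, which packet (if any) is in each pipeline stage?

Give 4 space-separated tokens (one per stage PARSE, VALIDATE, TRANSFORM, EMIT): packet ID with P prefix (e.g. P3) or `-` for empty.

Answer: P3 P2 P1 -

Derivation:
Tick 1: [PARSE:P1(v=10,ok=F), VALIDATE:-, TRANSFORM:-, EMIT:-] out:-; in:P1
Tick 2: [PARSE:P2(v=18,ok=F), VALIDATE:P1(v=10,ok=F), TRANSFORM:-, EMIT:-] out:-; in:P2
Tick 3: [PARSE:P3(v=15,ok=F), VALIDATE:P2(v=18,ok=T), TRANSFORM:P1(v=0,ok=F), EMIT:-] out:-; in:P3
At end of tick 3: ['P3', 'P2', 'P1', '-']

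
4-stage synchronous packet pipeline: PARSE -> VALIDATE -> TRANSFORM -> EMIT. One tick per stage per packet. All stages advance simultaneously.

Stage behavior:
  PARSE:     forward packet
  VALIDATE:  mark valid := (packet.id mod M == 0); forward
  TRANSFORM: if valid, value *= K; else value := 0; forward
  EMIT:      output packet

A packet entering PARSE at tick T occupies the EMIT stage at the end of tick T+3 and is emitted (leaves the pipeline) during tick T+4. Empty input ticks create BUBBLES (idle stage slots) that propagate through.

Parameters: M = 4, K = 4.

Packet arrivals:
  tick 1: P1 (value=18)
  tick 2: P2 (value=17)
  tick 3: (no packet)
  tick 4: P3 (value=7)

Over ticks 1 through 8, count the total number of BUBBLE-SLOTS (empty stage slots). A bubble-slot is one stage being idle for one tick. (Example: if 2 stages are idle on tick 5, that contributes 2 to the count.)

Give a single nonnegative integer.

Tick 1: [PARSE:P1(v=18,ok=F), VALIDATE:-, TRANSFORM:-, EMIT:-] out:-; bubbles=3
Tick 2: [PARSE:P2(v=17,ok=F), VALIDATE:P1(v=18,ok=F), TRANSFORM:-, EMIT:-] out:-; bubbles=2
Tick 3: [PARSE:-, VALIDATE:P2(v=17,ok=F), TRANSFORM:P1(v=0,ok=F), EMIT:-] out:-; bubbles=2
Tick 4: [PARSE:P3(v=7,ok=F), VALIDATE:-, TRANSFORM:P2(v=0,ok=F), EMIT:P1(v=0,ok=F)] out:-; bubbles=1
Tick 5: [PARSE:-, VALIDATE:P3(v=7,ok=F), TRANSFORM:-, EMIT:P2(v=0,ok=F)] out:P1(v=0); bubbles=2
Tick 6: [PARSE:-, VALIDATE:-, TRANSFORM:P3(v=0,ok=F), EMIT:-] out:P2(v=0); bubbles=3
Tick 7: [PARSE:-, VALIDATE:-, TRANSFORM:-, EMIT:P3(v=0,ok=F)] out:-; bubbles=3
Tick 8: [PARSE:-, VALIDATE:-, TRANSFORM:-, EMIT:-] out:P3(v=0); bubbles=4
Total bubble-slots: 20

Answer: 20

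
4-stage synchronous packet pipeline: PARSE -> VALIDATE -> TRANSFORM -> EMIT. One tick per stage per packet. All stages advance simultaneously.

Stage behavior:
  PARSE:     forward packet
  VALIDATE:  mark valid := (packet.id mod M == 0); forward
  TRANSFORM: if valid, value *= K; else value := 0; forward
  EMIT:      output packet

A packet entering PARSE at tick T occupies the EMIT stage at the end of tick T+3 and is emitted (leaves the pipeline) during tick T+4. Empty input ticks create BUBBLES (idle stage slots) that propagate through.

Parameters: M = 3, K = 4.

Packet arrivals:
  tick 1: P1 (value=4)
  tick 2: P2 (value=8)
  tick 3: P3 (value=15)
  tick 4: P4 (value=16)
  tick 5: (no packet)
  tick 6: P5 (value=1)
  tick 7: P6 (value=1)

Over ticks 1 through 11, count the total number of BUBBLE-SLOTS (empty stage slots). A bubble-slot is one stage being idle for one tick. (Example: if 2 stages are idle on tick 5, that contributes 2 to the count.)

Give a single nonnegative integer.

Tick 1: [PARSE:P1(v=4,ok=F), VALIDATE:-, TRANSFORM:-, EMIT:-] out:-; bubbles=3
Tick 2: [PARSE:P2(v=8,ok=F), VALIDATE:P1(v=4,ok=F), TRANSFORM:-, EMIT:-] out:-; bubbles=2
Tick 3: [PARSE:P3(v=15,ok=F), VALIDATE:P2(v=8,ok=F), TRANSFORM:P1(v=0,ok=F), EMIT:-] out:-; bubbles=1
Tick 4: [PARSE:P4(v=16,ok=F), VALIDATE:P3(v=15,ok=T), TRANSFORM:P2(v=0,ok=F), EMIT:P1(v=0,ok=F)] out:-; bubbles=0
Tick 5: [PARSE:-, VALIDATE:P4(v=16,ok=F), TRANSFORM:P3(v=60,ok=T), EMIT:P2(v=0,ok=F)] out:P1(v=0); bubbles=1
Tick 6: [PARSE:P5(v=1,ok=F), VALIDATE:-, TRANSFORM:P4(v=0,ok=F), EMIT:P3(v=60,ok=T)] out:P2(v=0); bubbles=1
Tick 7: [PARSE:P6(v=1,ok=F), VALIDATE:P5(v=1,ok=F), TRANSFORM:-, EMIT:P4(v=0,ok=F)] out:P3(v=60); bubbles=1
Tick 8: [PARSE:-, VALIDATE:P6(v=1,ok=T), TRANSFORM:P5(v=0,ok=F), EMIT:-] out:P4(v=0); bubbles=2
Tick 9: [PARSE:-, VALIDATE:-, TRANSFORM:P6(v=4,ok=T), EMIT:P5(v=0,ok=F)] out:-; bubbles=2
Tick 10: [PARSE:-, VALIDATE:-, TRANSFORM:-, EMIT:P6(v=4,ok=T)] out:P5(v=0); bubbles=3
Tick 11: [PARSE:-, VALIDATE:-, TRANSFORM:-, EMIT:-] out:P6(v=4); bubbles=4
Total bubble-slots: 20

Answer: 20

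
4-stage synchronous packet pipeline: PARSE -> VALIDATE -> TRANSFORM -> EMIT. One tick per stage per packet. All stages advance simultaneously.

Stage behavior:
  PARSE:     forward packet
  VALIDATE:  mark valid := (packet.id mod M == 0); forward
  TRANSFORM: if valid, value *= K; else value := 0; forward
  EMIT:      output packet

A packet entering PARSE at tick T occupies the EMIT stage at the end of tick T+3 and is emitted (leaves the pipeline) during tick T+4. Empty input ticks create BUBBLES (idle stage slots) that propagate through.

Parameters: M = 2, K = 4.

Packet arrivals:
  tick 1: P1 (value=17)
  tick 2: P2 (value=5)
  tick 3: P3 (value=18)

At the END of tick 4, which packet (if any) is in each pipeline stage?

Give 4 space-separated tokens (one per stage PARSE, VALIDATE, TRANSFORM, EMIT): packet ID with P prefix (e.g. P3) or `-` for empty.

Tick 1: [PARSE:P1(v=17,ok=F), VALIDATE:-, TRANSFORM:-, EMIT:-] out:-; in:P1
Tick 2: [PARSE:P2(v=5,ok=F), VALIDATE:P1(v=17,ok=F), TRANSFORM:-, EMIT:-] out:-; in:P2
Tick 3: [PARSE:P3(v=18,ok=F), VALIDATE:P2(v=5,ok=T), TRANSFORM:P1(v=0,ok=F), EMIT:-] out:-; in:P3
Tick 4: [PARSE:-, VALIDATE:P3(v=18,ok=F), TRANSFORM:P2(v=20,ok=T), EMIT:P1(v=0,ok=F)] out:-; in:-
At end of tick 4: ['-', 'P3', 'P2', 'P1']

Answer: - P3 P2 P1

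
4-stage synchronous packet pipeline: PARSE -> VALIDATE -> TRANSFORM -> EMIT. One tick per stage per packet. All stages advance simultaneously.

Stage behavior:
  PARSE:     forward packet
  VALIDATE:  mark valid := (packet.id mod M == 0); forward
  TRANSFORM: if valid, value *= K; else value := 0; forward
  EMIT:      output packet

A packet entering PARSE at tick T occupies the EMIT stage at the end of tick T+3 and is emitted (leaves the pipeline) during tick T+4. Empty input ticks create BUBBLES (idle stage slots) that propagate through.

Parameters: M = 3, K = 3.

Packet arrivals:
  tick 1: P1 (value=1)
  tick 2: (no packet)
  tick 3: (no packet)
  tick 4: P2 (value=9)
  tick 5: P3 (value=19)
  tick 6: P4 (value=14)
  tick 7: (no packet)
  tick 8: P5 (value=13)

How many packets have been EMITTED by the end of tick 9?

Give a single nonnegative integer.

Answer: 3

Derivation:
Tick 1: [PARSE:P1(v=1,ok=F), VALIDATE:-, TRANSFORM:-, EMIT:-] out:-; in:P1
Tick 2: [PARSE:-, VALIDATE:P1(v=1,ok=F), TRANSFORM:-, EMIT:-] out:-; in:-
Tick 3: [PARSE:-, VALIDATE:-, TRANSFORM:P1(v=0,ok=F), EMIT:-] out:-; in:-
Tick 4: [PARSE:P2(v=9,ok=F), VALIDATE:-, TRANSFORM:-, EMIT:P1(v=0,ok=F)] out:-; in:P2
Tick 5: [PARSE:P3(v=19,ok=F), VALIDATE:P2(v=9,ok=F), TRANSFORM:-, EMIT:-] out:P1(v=0); in:P3
Tick 6: [PARSE:P4(v=14,ok=F), VALIDATE:P3(v=19,ok=T), TRANSFORM:P2(v=0,ok=F), EMIT:-] out:-; in:P4
Tick 7: [PARSE:-, VALIDATE:P4(v=14,ok=F), TRANSFORM:P3(v=57,ok=T), EMIT:P2(v=0,ok=F)] out:-; in:-
Tick 8: [PARSE:P5(v=13,ok=F), VALIDATE:-, TRANSFORM:P4(v=0,ok=F), EMIT:P3(v=57,ok=T)] out:P2(v=0); in:P5
Tick 9: [PARSE:-, VALIDATE:P5(v=13,ok=F), TRANSFORM:-, EMIT:P4(v=0,ok=F)] out:P3(v=57); in:-
Emitted by tick 9: ['P1', 'P2', 'P3']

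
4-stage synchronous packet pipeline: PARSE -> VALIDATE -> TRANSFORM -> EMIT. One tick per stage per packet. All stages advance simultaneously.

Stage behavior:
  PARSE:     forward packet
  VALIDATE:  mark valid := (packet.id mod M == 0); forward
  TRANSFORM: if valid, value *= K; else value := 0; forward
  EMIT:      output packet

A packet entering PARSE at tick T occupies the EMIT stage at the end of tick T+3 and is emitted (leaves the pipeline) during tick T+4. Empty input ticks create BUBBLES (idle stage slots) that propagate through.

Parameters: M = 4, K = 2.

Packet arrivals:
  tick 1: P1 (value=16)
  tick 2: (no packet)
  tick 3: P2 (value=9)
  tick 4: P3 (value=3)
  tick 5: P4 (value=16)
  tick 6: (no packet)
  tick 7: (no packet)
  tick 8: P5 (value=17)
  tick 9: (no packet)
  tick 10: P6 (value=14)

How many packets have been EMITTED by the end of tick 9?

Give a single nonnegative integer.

Tick 1: [PARSE:P1(v=16,ok=F), VALIDATE:-, TRANSFORM:-, EMIT:-] out:-; in:P1
Tick 2: [PARSE:-, VALIDATE:P1(v=16,ok=F), TRANSFORM:-, EMIT:-] out:-; in:-
Tick 3: [PARSE:P2(v=9,ok=F), VALIDATE:-, TRANSFORM:P1(v=0,ok=F), EMIT:-] out:-; in:P2
Tick 4: [PARSE:P3(v=3,ok=F), VALIDATE:P2(v=9,ok=F), TRANSFORM:-, EMIT:P1(v=0,ok=F)] out:-; in:P3
Tick 5: [PARSE:P4(v=16,ok=F), VALIDATE:P3(v=3,ok=F), TRANSFORM:P2(v=0,ok=F), EMIT:-] out:P1(v=0); in:P4
Tick 6: [PARSE:-, VALIDATE:P4(v=16,ok=T), TRANSFORM:P3(v=0,ok=F), EMIT:P2(v=0,ok=F)] out:-; in:-
Tick 7: [PARSE:-, VALIDATE:-, TRANSFORM:P4(v=32,ok=T), EMIT:P3(v=0,ok=F)] out:P2(v=0); in:-
Tick 8: [PARSE:P5(v=17,ok=F), VALIDATE:-, TRANSFORM:-, EMIT:P4(v=32,ok=T)] out:P3(v=0); in:P5
Tick 9: [PARSE:-, VALIDATE:P5(v=17,ok=F), TRANSFORM:-, EMIT:-] out:P4(v=32); in:-
Emitted by tick 9: ['P1', 'P2', 'P3', 'P4']

Answer: 4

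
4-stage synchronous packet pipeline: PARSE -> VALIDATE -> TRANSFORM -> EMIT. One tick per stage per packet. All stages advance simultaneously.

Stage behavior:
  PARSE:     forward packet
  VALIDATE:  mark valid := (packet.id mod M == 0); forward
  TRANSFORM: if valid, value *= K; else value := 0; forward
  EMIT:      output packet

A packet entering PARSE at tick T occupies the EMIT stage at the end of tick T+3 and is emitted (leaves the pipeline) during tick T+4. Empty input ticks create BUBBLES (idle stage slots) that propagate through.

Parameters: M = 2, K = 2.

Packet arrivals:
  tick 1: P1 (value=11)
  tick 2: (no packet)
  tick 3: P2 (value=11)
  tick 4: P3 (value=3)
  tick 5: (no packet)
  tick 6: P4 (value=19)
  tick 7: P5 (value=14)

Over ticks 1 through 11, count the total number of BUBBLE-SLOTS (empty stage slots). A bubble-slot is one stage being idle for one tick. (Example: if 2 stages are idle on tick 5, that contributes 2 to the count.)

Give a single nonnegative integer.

Answer: 24

Derivation:
Tick 1: [PARSE:P1(v=11,ok=F), VALIDATE:-, TRANSFORM:-, EMIT:-] out:-; bubbles=3
Tick 2: [PARSE:-, VALIDATE:P1(v=11,ok=F), TRANSFORM:-, EMIT:-] out:-; bubbles=3
Tick 3: [PARSE:P2(v=11,ok=F), VALIDATE:-, TRANSFORM:P1(v=0,ok=F), EMIT:-] out:-; bubbles=2
Tick 4: [PARSE:P3(v=3,ok=F), VALIDATE:P2(v=11,ok=T), TRANSFORM:-, EMIT:P1(v=0,ok=F)] out:-; bubbles=1
Tick 5: [PARSE:-, VALIDATE:P3(v=3,ok=F), TRANSFORM:P2(v=22,ok=T), EMIT:-] out:P1(v=0); bubbles=2
Tick 6: [PARSE:P4(v=19,ok=F), VALIDATE:-, TRANSFORM:P3(v=0,ok=F), EMIT:P2(v=22,ok=T)] out:-; bubbles=1
Tick 7: [PARSE:P5(v=14,ok=F), VALIDATE:P4(v=19,ok=T), TRANSFORM:-, EMIT:P3(v=0,ok=F)] out:P2(v=22); bubbles=1
Tick 8: [PARSE:-, VALIDATE:P5(v=14,ok=F), TRANSFORM:P4(v=38,ok=T), EMIT:-] out:P3(v=0); bubbles=2
Tick 9: [PARSE:-, VALIDATE:-, TRANSFORM:P5(v=0,ok=F), EMIT:P4(v=38,ok=T)] out:-; bubbles=2
Tick 10: [PARSE:-, VALIDATE:-, TRANSFORM:-, EMIT:P5(v=0,ok=F)] out:P4(v=38); bubbles=3
Tick 11: [PARSE:-, VALIDATE:-, TRANSFORM:-, EMIT:-] out:P5(v=0); bubbles=4
Total bubble-slots: 24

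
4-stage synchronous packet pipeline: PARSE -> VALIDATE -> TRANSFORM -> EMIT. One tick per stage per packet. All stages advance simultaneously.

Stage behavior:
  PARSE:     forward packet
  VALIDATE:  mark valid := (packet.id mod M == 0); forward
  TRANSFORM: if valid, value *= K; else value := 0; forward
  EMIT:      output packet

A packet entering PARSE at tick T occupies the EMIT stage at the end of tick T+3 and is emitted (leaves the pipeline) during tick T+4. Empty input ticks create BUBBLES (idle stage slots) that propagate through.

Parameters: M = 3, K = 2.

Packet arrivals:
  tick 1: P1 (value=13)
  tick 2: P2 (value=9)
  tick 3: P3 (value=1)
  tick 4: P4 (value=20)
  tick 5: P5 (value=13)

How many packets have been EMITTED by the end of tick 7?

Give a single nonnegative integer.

Answer: 3

Derivation:
Tick 1: [PARSE:P1(v=13,ok=F), VALIDATE:-, TRANSFORM:-, EMIT:-] out:-; in:P1
Tick 2: [PARSE:P2(v=9,ok=F), VALIDATE:P1(v=13,ok=F), TRANSFORM:-, EMIT:-] out:-; in:P2
Tick 3: [PARSE:P3(v=1,ok=F), VALIDATE:P2(v=9,ok=F), TRANSFORM:P1(v=0,ok=F), EMIT:-] out:-; in:P3
Tick 4: [PARSE:P4(v=20,ok=F), VALIDATE:P3(v=1,ok=T), TRANSFORM:P2(v=0,ok=F), EMIT:P1(v=0,ok=F)] out:-; in:P4
Tick 5: [PARSE:P5(v=13,ok=F), VALIDATE:P4(v=20,ok=F), TRANSFORM:P3(v=2,ok=T), EMIT:P2(v=0,ok=F)] out:P1(v=0); in:P5
Tick 6: [PARSE:-, VALIDATE:P5(v=13,ok=F), TRANSFORM:P4(v=0,ok=F), EMIT:P3(v=2,ok=T)] out:P2(v=0); in:-
Tick 7: [PARSE:-, VALIDATE:-, TRANSFORM:P5(v=0,ok=F), EMIT:P4(v=0,ok=F)] out:P3(v=2); in:-
Emitted by tick 7: ['P1', 'P2', 'P3']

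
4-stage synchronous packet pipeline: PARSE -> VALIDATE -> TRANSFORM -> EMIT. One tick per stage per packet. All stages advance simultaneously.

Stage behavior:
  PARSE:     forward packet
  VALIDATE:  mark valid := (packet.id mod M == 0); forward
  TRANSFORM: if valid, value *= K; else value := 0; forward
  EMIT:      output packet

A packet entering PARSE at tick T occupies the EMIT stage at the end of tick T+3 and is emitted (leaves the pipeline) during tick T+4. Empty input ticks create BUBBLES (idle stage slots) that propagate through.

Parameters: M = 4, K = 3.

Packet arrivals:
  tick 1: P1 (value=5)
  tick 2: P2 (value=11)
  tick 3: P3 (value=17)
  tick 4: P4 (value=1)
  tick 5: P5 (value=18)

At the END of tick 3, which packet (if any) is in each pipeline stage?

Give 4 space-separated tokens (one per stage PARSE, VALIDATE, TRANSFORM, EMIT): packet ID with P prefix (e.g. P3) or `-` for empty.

Tick 1: [PARSE:P1(v=5,ok=F), VALIDATE:-, TRANSFORM:-, EMIT:-] out:-; in:P1
Tick 2: [PARSE:P2(v=11,ok=F), VALIDATE:P1(v=5,ok=F), TRANSFORM:-, EMIT:-] out:-; in:P2
Tick 3: [PARSE:P3(v=17,ok=F), VALIDATE:P2(v=11,ok=F), TRANSFORM:P1(v=0,ok=F), EMIT:-] out:-; in:P3
At end of tick 3: ['P3', 'P2', 'P1', '-']

Answer: P3 P2 P1 -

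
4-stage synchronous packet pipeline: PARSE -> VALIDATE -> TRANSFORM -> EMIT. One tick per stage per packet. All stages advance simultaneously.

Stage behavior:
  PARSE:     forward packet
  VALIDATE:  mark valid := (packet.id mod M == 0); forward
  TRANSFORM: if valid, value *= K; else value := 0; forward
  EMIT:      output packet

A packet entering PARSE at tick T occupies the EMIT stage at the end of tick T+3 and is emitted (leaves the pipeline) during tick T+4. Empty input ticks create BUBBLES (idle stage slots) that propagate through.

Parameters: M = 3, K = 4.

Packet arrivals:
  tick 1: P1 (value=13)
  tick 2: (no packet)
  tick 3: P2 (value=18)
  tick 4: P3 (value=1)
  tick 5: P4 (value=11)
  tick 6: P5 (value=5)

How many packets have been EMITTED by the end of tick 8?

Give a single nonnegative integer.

Tick 1: [PARSE:P1(v=13,ok=F), VALIDATE:-, TRANSFORM:-, EMIT:-] out:-; in:P1
Tick 2: [PARSE:-, VALIDATE:P1(v=13,ok=F), TRANSFORM:-, EMIT:-] out:-; in:-
Tick 3: [PARSE:P2(v=18,ok=F), VALIDATE:-, TRANSFORM:P1(v=0,ok=F), EMIT:-] out:-; in:P2
Tick 4: [PARSE:P3(v=1,ok=F), VALIDATE:P2(v=18,ok=F), TRANSFORM:-, EMIT:P1(v=0,ok=F)] out:-; in:P3
Tick 5: [PARSE:P4(v=11,ok=F), VALIDATE:P3(v=1,ok=T), TRANSFORM:P2(v=0,ok=F), EMIT:-] out:P1(v=0); in:P4
Tick 6: [PARSE:P5(v=5,ok=F), VALIDATE:P4(v=11,ok=F), TRANSFORM:P3(v=4,ok=T), EMIT:P2(v=0,ok=F)] out:-; in:P5
Tick 7: [PARSE:-, VALIDATE:P5(v=5,ok=F), TRANSFORM:P4(v=0,ok=F), EMIT:P3(v=4,ok=T)] out:P2(v=0); in:-
Tick 8: [PARSE:-, VALIDATE:-, TRANSFORM:P5(v=0,ok=F), EMIT:P4(v=0,ok=F)] out:P3(v=4); in:-
Emitted by tick 8: ['P1', 'P2', 'P3']

Answer: 3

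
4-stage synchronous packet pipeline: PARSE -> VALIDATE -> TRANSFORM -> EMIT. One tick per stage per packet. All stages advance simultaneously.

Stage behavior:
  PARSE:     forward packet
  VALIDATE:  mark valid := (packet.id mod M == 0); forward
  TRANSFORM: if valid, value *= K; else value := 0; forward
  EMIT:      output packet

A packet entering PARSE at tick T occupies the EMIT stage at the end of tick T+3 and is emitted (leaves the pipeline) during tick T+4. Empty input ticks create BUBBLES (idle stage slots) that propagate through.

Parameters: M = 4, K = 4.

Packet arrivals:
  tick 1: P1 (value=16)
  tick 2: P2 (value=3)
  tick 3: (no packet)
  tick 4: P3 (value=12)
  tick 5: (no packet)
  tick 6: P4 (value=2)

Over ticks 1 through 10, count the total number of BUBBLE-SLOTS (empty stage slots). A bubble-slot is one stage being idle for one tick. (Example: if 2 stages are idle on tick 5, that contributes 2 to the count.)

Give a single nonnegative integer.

Tick 1: [PARSE:P1(v=16,ok=F), VALIDATE:-, TRANSFORM:-, EMIT:-] out:-; bubbles=3
Tick 2: [PARSE:P2(v=3,ok=F), VALIDATE:P1(v=16,ok=F), TRANSFORM:-, EMIT:-] out:-; bubbles=2
Tick 3: [PARSE:-, VALIDATE:P2(v=3,ok=F), TRANSFORM:P1(v=0,ok=F), EMIT:-] out:-; bubbles=2
Tick 4: [PARSE:P3(v=12,ok=F), VALIDATE:-, TRANSFORM:P2(v=0,ok=F), EMIT:P1(v=0,ok=F)] out:-; bubbles=1
Tick 5: [PARSE:-, VALIDATE:P3(v=12,ok=F), TRANSFORM:-, EMIT:P2(v=0,ok=F)] out:P1(v=0); bubbles=2
Tick 6: [PARSE:P4(v=2,ok=F), VALIDATE:-, TRANSFORM:P3(v=0,ok=F), EMIT:-] out:P2(v=0); bubbles=2
Tick 7: [PARSE:-, VALIDATE:P4(v=2,ok=T), TRANSFORM:-, EMIT:P3(v=0,ok=F)] out:-; bubbles=2
Tick 8: [PARSE:-, VALIDATE:-, TRANSFORM:P4(v=8,ok=T), EMIT:-] out:P3(v=0); bubbles=3
Tick 9: [PARSE:-, VALIDATE:-, TRANSFORM:-, EMIT:P4(v=8,ok=T)] out:-; bubbles=3
Tick 10: [PARSE:-, VALIDATE:-, TRANSFORM:-, EMIT:-] out:P4(v=8); bubbles=4
Total bubble-slots: 24

Answer: 24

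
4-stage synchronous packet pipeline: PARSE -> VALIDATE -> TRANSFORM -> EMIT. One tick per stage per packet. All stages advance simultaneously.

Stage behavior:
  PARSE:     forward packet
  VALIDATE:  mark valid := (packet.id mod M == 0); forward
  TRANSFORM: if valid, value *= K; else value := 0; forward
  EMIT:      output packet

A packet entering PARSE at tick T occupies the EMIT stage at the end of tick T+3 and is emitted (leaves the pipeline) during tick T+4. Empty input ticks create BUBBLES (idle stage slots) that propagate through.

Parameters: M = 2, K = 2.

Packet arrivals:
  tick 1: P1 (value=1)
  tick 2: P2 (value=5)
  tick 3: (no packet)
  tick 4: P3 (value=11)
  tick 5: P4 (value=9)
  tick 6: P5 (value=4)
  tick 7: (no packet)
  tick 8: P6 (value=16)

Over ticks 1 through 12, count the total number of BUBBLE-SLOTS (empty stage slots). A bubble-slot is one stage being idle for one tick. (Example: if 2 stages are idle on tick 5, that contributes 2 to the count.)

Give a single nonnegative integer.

Tick 1: [PARSE:P1(v=1,ok=F), VALIDATE:-, TRANSFORM:-, EMIT:-] out:-; bubbles=3
Tick 2: [PARSE:P2(v=5,ok=F), VALIDATE:P1(v=1,ok=F), TRANSFORM:-, EMIT:-] out:-; bubbles=2
Tick 3: [PARSE:-, VALIDATE:P2(v=5,ok=T), TRANSFORM:P1(v=0,ok=F), EMIT:-] out:-; bubbles=2
Tick 4: [PARSE:P3(v=11,ok=F), VALIDATE:-, TRANSFORM:P2(v=10,ok=T), EMIT:P1(v=0,ok=F)] out:-; bubbles=1
Tick 5: [PARSE:P4(v=9,ok=F), VALIDATE:P3(v=11,ok=F), TRANSFORM:-, EMIT:P2(v=10,ok=T)] out:P1(v=0); bubbles=1
Tick 6: [PARSE:P5(v=4,ok=F), VALIDATE:P4(v=9,ok=T), TRANSFORM:P3(v=0,ok=F), EMIT:-] out:P2(v=10); bubbles=1
Tick 7: [PARSE:-, VALIDATE:P5(v=4,ok=F), TRANSFORM:P4(v=18,ok=T), EMIT:P3(v=0,ok=F)] out:-; bubbles=1
Tick 8: [PARSE:P6(v=16,ok=F), VALIDATE:-, TRANSFORM:P5(v=0,ok=F), EMIT:P4(v=18,ok=T)] out:P3(v=0); bubbles=1
Tick 9: [PARSE:-, VALIDATE:P6(v=16,ok=T), TRANSFORM:-, EMIT:P5(v=0,ok=F)] out:P4(v=18); bubbles=2
Tick 10: [PARSE:-, VALIDATE:-, TRANSFORM:P6(v=32,ok=T), EMIT:-] out:P5(v=0); bubbles=3
Tick 11: [PARSE:-, VALIDATE:-, TRANSFORM:-, EMIT:P6(v=32,ok=T)] out:-; bubbles=3
Tick 12: [PARSE:-, VALIDATE:-, TRANSFORM:-, EMIT:-] out:P6(v=32); bubbles=4
Total bubble-slots: 24

Answer: 24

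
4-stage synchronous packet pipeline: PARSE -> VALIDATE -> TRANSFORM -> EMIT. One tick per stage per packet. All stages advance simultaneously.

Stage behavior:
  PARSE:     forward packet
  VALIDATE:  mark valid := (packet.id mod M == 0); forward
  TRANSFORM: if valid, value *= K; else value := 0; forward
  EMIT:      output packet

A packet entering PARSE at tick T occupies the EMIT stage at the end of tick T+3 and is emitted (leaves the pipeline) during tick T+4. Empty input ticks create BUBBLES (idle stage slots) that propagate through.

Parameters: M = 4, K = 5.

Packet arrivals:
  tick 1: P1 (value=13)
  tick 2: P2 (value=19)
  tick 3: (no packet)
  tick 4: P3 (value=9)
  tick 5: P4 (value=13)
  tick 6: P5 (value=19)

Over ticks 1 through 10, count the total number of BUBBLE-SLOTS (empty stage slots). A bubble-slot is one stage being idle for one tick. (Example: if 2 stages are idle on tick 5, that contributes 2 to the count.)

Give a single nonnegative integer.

Tick 1: [PARSE:P1(v=13,ok=F), VALIDATE:-, TRANSFORM:-, EMIT:-] out:-; bubbles=3
Tick 2: [PARSE:P2(v=19,ok=F), VALIDATE:P1(v=13,ok=F), TRANSFORM:-, EMIT:-] out:-; bubbles=2
Tick 3: [PARSE:-, VALIDATE:P2(v=19,ok=F), TRANSFORM:P1(v=0,ok=F), EMIT:-] out:-; bubbles=2
Tick 4: [PARSE:P3(v=9,ok=F), VALIDATE:-, TRANSFORM:P2(v=0,ok=F), EMIT:P1(v=0,ok=F)] out:-; bubbles=1
Tick 5: [PARSE:P4(v=13,ok=F), VALIDATE:P3(v=9,ok=F), TRANSFORM:-, EMIT:P2(v=0,ok=F)] out:P1(v=0); bubbles=1
Tick 6: [PARSE:P5(v=19,ok=F), VALIDATE:P4(v=13,ok=T), TRANSFORM:P3(v=0,ok=F), EMIT:-] out:P2(v=0); bubbles=1
Tick 7: [PARSE:-, VALIDATE:P5(v=19,ok=F), TRANSFORM:P4(v=65,ok=T), EMIT:P3(v=0,ok=F)] out:-; bubbles=1
Tick 8: [PARSE:-, VALIDATE:-, TRANSFORM:P5(v=0,ok=F), EMIT:P4(v=65,ok=T)] out:P3(v=0); bubbles=2
Tick 9: [PARSE:-, VALIDATE:-, TRANSFORM:-, EMIT:P5(v=0,ok=F)] out:P4(v=65); bubbles=3
Tick 10: [PARSE:-, VALIDATE:-, TRANSFORM:-, EMIT:-] out:P5(v=0); bubbles=4
Total bubble-slots: 20

Answer: 20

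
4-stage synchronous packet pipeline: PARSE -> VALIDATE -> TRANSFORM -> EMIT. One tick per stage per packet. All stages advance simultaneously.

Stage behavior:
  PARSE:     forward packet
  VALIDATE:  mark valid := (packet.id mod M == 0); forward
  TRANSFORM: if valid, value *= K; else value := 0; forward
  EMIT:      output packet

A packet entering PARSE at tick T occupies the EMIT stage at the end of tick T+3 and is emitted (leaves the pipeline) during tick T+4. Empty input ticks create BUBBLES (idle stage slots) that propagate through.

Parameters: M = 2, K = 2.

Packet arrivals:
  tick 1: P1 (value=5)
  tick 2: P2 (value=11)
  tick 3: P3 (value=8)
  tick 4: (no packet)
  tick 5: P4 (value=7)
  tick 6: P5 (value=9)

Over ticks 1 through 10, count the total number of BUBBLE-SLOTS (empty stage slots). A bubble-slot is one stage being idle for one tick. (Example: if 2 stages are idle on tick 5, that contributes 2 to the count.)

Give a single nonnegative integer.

Answer: 20

Derivation:
Tick 1: [PARSE:P1(v=5,ok=F), VALIDATE:-, TRANSFORM:-, EMIT:-] out:-; bubbles=3
Tick 2: [PARSE:P2(v=11,ok=F), VALIDATE:P1(v=5,ok=F), TRANSFORM:-, EMIT:-] out:-; bubbles=2
Tick 3: [PARSE:P3(v=8,ok=F), VALIDATE:P2(v=11,ok=T), TRANSFORM:P1(v=0,ok=F), EMIT:-] out:-; bubbles=1
Tick 4: [PARSE:-, VALIDATE:P3(v=8,ok=F), TRANSFORM:P2(v=22,ok=T), EMIT:P1(v=0,ok=F)] out:-; bubbles=1
Tick 5: [PARSE:P4(v=7,ok=F), VALIDATE:-, TRANSFORM:P3(v=0,ok=F), EMIT:P2(v=22,ok=T)] out:P1(v=0); bubbles=1
Tick 6: [PARSE:P5(v=9,ok=F), VALIDATE:P4(v=7,ok=T), TRANSFORM:-, EMIT:P3(v=0,ok=F)] out:P2(v=22); bubbles=1
Tick 7: [PARSE:-, VALIDATE:P5(v=9,ok=F), TRANSFORM:P4(v=14,ok=T), EMIT:-] out:P3(v=0); bubbles=2
Tick 8: [PARSE:-, VALIDATE:-, TRANSFORM:P5(v=0,ok=F), EMIT:P4(v=14,ok=T)] out:-; bubbles=2
Tick 9: [PARSE:-, VALIDATE:-, TRANSFORM:-, EMIT:P5(v=0,ok=F)] out:P4(v=14); bubbles=3
Tick 10: [PARSE:-, VALIDATE:-, TRANSFORM:-, EMIT:-] out:P5(v=0); bubbles=4
Total bubble-slots: 20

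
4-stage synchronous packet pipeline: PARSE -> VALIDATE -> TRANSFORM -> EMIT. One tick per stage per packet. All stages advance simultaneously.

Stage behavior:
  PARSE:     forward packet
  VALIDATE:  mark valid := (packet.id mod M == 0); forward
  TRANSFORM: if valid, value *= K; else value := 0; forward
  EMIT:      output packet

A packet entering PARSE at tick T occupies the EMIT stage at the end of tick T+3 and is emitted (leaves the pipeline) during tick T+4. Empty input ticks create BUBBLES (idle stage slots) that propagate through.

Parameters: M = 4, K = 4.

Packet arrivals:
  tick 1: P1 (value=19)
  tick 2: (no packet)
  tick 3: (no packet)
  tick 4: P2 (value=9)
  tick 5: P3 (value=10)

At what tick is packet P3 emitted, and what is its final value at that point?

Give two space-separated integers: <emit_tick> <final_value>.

Tick 1: [PARSE:P1(v=19,ok=F), VALIDATE:-, TRANSFORM:-, EMIT:-] out:-; in:P1
Tick 2: [PARSE:-, VALIDATE:P1(v=19,ok=F), TRANSFORM:-, EMIT:-] out:-; in:-
Tick 3: [PARSE:-, VALIDATE:-, TRANSFORM:P1(v=0,ok=F), EMIT:-] out:-; in:-
Tick 4: [PARSE:P2(v=9,ok=F), VALIDATE:-, TRANSFORM:-, EMIT:P1(v=0,ok=F)] out:-; in:P2
Tick 5: [PARSE:P3(v=10,ok=F), VALIDATE:P2(v=9,ok=F), TRANSFORM:-, EMIT:-] out:P1(v=0); in:P3
Tick 6: [PARSE:-, VALIDATE:P3(v=10,ok=F), TRANSFORM:P2(v=0,ok=F), EMIT:-] out:-; in:-
Tick 7: [PARSE:-, VALIDATE:-, TRANSFORM:P3(v=0,ok=F), EMIT:P2(v=0,ok=F)] out:-; in:-
Tick 8: [PARSE:-, VALIDATE:-, TRANSFORM:-, EMIT:P3(v=0,ok=F)] out:P2(v=0); in:-
Tick 9: [PARSE:-, VALIDATE:-, TRANSFORM:-, EMIT:-] out:P3(v=0); in:-
P3: arrives tick 5, valid=False (id=3, id%4=3), emit tick 9, final value 0

Answer: 9 0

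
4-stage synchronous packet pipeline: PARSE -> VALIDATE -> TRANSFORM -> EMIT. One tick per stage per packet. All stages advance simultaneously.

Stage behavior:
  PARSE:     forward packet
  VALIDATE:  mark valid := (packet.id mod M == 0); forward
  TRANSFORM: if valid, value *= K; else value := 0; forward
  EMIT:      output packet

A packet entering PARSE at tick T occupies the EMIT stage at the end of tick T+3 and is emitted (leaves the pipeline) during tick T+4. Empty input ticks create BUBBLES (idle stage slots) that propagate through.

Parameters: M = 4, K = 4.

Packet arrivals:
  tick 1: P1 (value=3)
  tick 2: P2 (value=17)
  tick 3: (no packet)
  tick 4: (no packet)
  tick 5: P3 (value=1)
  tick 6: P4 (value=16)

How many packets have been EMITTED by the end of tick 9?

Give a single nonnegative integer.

Tick 1: [PARSE:P1(v=3,ok=F), VALIDATE:-, TRANSFORM:-, EMIT:-] out:-; in:P1
Tick 2: [PARSE:P2(v=17,ok=F), VALIDATE:P1(v=3,ok=F), TRANSFORM:-, EMIT:-] out:-; in:P2
Tick 3: [PARSE:-, VALIDATE:P2(v=17,ok=F), TRANSFORM:P1(v=0,ok=F), EMIT:-] out:-; in:-
Tick 4: [PARSE:-, VALIDATE:-, TRANSFORM:P2(v=0,ok=F), EMIT:P1(v=0,ok=F)] out:-; in:-
Tick 5: [PARSE:P3(v=1,ok=F), VALIDATE:-, TRANSFORM:-, EMIT:P2(v=0,ok=F)] out:P1(v=0); in:P3
Tick 6: [PARSE:P4(v=16,ok=F), VALIDATE:P3(v=1,ok=F), TRANSFORM:-, EMIT:-] out:P2(v=0); in:P4
Tick 7: [PARSE:-, VALIDATE:P4(v=16,ok=T), TRANSFORM:P3(v=0,ok=F), EMIT:-] out:-; in:-
Tick 8: [PARSE:-, VALIDATE:-, TRANSFORM:P4(v=64,ok=T), EMIT:P3(v=0,ok=F)] out:-; in:-
Tick 9: [PARSE:-, VALIDATE:-, TRANSFORM:-, EMIT:P4(v=64,ok=T)] out:P3(v=0); in:-
Emitted by tick 9: ['P1', 'P2', 'P3']

Answer: 3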